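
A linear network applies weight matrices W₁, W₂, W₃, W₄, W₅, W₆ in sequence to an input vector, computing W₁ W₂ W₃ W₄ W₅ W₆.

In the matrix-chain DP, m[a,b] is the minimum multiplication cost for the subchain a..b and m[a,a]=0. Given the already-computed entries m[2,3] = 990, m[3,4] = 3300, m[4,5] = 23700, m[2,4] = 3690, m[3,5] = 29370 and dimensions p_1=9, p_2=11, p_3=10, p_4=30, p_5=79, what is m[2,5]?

m[2,5] = min over k∈[2,4] of m[2,k]+m[k+1,5]+p_{1}·p_k·p_{5}.
k=2: 0 + 29370 + 9·11·79 = 37191; k=3: 990 + 23700 + 9·10·79 = 31800; k=4: 3690 + 0 + 9·30·79 = 25020.
Minimum: 25020 at k=4.

25020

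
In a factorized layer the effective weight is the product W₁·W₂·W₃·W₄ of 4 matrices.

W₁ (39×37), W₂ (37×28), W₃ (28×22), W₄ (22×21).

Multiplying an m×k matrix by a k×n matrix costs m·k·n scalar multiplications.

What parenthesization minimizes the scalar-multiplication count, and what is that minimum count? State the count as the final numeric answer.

64995

Adjacent pairs: W₁W₂ = 39·37·28 = 40404; W₂W₃ = 37·28·22 = 22792; W₃W₄ = 28·22·21 = 12936.
Length 3: W₁..W₃: k=1: 0+22792+39·37·22=54538; k=2: 40404+0+39·28·22=64428 → min 54538 | W₂..W₄: k=2: 0+12936+37·28·21=34692; k=3: 22792+0+37·22·21=39886 → min 34692.
Length 4: W₁..W₄: k=1: 0+34692+39·37·21=64995; k=2: 40404+12936+39·28·21=76272; k=3: 54538+0+39·22·21=72556 → min 64995.
Optimal parenthesization: (W₁·(W₂·(W₃·W₄))) with cost 64995.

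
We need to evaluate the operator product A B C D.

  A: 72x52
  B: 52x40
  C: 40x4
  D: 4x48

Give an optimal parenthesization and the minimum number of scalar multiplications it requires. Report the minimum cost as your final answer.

37120

Adjacent pairs: AB = 72·52·40 = 149760; BC = 52·40·4 = 8320; CD = 40·4·48 = 7680.
Length 3: A..C: k=1: 0+8320+72·52·4=23296; k=2: 149760+0+72·40·4=161280 → min 23296 | B..D: k=2: 0+7680+52·40·48=107520; k=3: 8320+0+52·4·48=18304 → min 18304.
Length 4: A..D: k=1: 0+18304+72·52·48=198016; k=2: 149760+7680+72·40·48=295680; k=3: 23296+0+72·4·48=37120 → min 37120.
Optimal parenthesization: ((A (B C)) D) with cost 37120.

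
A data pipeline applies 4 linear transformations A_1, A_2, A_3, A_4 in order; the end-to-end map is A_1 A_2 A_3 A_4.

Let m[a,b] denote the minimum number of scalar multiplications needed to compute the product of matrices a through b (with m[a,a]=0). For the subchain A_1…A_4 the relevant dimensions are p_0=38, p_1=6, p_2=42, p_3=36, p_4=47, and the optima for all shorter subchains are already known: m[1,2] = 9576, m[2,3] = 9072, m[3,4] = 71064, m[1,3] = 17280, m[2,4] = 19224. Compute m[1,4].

29940

m[1,4] = min over k∈[1,3] of m[1,k]+m[k+1,4]+p_{0}·p_k·p_{4}.
k=1: 0 + 19224 + 38·6·47 = 29940; k=2: 9576 + 71064 + 38·42·47 = 155652; k=3: 17280 + 0 + 38·36·47 = 81576.
Minimum: 29940 at k=1.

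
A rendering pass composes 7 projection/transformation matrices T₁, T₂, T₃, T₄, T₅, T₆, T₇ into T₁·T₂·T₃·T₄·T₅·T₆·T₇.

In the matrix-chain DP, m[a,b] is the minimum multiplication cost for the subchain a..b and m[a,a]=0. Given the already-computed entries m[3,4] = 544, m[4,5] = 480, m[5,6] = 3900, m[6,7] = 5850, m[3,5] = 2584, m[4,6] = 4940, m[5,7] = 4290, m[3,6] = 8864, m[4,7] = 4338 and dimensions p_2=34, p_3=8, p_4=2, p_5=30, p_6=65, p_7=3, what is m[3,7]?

5038

m[3,7] = min over k∈[3,6] of m[3,k]+m[k+1,7]+p_{2}·p_k·p_{7}.
k=3: 0 + 4338 + 34·8·3 = 5154; k=4: 544 + 4290 + 34·2·3 = 5038; k=5: 2584 + 5850 + 34·30·3 = 11494; k=6: 8864 + 0 + 34·65·3 = 15494.
Minimum: 5038 at k=4.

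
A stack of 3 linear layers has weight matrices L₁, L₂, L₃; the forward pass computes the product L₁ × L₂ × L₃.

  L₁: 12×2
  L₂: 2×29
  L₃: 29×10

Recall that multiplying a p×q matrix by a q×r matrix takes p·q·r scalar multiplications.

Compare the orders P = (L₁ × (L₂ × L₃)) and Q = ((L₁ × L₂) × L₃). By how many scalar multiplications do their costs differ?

Order P = (L₁ × (L₂ × L₃)): (L₂ × L₃): 2×29 by 29×10 → 2×10, cost 2·29·10 = 580; (L₁ × (L₂ × L₃)): 12×2 by 2×10 → 12×10, cost 12·2·10 = 240; cumulative 820. Total 820.
Order Q = ((L₁ × L₂) × L₃): (L₁ × L₂): 12×2 by 2×29 → 12×29, cost 12·2·29 = 696; ((L₁ × L₂) × L₃): 12×29 by 29×10 → 12×10, cost 12·29·10 = 3480; cumulative 4176. Total 4176.
Difference: |820 − 4176| = 3356.

3356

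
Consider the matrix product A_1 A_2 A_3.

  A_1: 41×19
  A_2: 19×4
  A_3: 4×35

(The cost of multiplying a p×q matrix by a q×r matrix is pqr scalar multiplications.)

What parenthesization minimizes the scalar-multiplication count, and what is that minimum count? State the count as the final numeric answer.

8856

(A_1 (A_2 A_3)): cost 29925.
((A_1 A_2) A_3): cost 8856.
Optimal: ((A_1 A_2) A_3) with cost 8856.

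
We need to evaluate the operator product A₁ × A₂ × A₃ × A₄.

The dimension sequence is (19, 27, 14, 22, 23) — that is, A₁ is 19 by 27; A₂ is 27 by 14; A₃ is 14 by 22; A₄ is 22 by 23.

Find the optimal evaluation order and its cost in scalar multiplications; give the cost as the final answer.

Adjacent pairs: A₁A₂ = 19·27·14 = 7182; A₂A₃ = 27·14·22 = 8316; A₃A₄ = 14·22·23 = 7084.
Length 3: A₁..A₃: k=1: 0+8316+19·27·22=19602; k=2: 7182+0+19·14·22=13034 → min 13034 | A₂..A₄: k=2: 0+7084+27·14·23=15778; k=3: 8316+0+27·22·23=21978 → min 15778.
Length 4: A₁..A₄: k=1: 0+15778+19·27·23=27577; k=2: 7182+7084+19·14·23=20384; k=3: 13034+0+19·22·23=22648 → min 20384.
Optimal parenthesization: ((A₁ × A₂) × (A₃ × A₄)) with cost 20384.

20384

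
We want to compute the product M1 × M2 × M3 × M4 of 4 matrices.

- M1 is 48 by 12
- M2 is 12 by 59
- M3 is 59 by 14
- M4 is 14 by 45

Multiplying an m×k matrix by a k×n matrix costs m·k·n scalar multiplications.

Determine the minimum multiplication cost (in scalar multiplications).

Adjacent pairs: M1M2 = 48·12·59 = 33984; M2M3 = 12·59·14 = 9912; M3M4 = 59·14·45 = 37170.
Length 3: M1..M3: k=1: 0+9912+48·12·14=17976; k=2: 33984+0+48·59·14=73632 → min 17976 | M2..M4: k=2: 0+37170+12·59·45=69030; k=3: 9912+0+12·14·45=17472 → min 17472.
Length 4: M1..M4: k=1: 0+17472+48·12·45=43392; k=2: 33984+37170+48·59·45=198594; k=3: 17976+0+48·14·45=48216 → min 43392.
Optimal order: (M1 × ((M2 × M3) × M4)) with cost 43392.

43392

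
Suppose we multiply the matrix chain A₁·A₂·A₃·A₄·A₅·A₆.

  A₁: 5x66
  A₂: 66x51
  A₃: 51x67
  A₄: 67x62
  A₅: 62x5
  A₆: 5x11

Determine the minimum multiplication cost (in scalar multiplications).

56235

Adjacent pairs: A₁A₂ = 5·66·51 = 16830; A₂A₃ = 66·51·67 = 225522; A₃A₄ = 51·67·62 = 211854; A₄A₅ = 67·62·5 = 20770; A₅A₆ = 62·5·11 = 3410.
Length 3: A₁..A₃: k=1: 0+225522+5·66·67=247632; k=2: 16830+0+5·51·67=33915 → min 33915 | A₂..A₄: k=2: 0+211854+66·51·62=420546; k=3: 225522+0+66·67·62=499686 → min 420546 | A₃..A₅: k=3: 0+20770+51·67·5=37855; k=4: 211854+0+51·62·5=227664 → min 37855 | A₄..A₆: k=4: 0+3410+67·62·11=49104; k=5: 20770+0+67·5·11=24455 → min 24455.
Length 4: A₁..A₄: k=1: 0+420546+5·66·62=441006; k=2: 16830+211854+5·51·62=244494; k=3: 33915+0+5·67·62=54685 → min 54685 | A₂..A₅: k=2: 0+37855+66·51·5=54685; k=3: 225522+20770+66·67·5=268402; k=4: 420546+0+66·62·5=441006 → min 54685 | A₃..A₆: k=3: 0+24455+51·67·11=62042; k=4: 211854+3410+51·62·11=250046; k=5: 37855+0+51·5·11=40660 → min 40660.
Length 5: A₁..A₅: k=1: 0+54685+5·66·5=56335; k=2: 16830+37855+5·51·5=55960; k=3: 33915+20770+5·67·5=56360; k=4: 54685+0+5·62·5=56235 → min 55960 | A₂..A₆: k=2: 0+40660+66·51·11=77686; k=3: 225522+24455+66·67·11=298619; k=4: 420546+3410+66·62·11=468968; k=5: 54685+0+66·5·11=58315 → min 58315.
Length 6: A₁..A₆: k=1: 0+58315+5·66·11=61945; k=2: 16830+40660+5·51·11=60295; k=3: 33915+24455+5·67·11=62055; k=4: 54685+3410+5·62·11=61505; k=5: 55960+0+5·5·11=56235 → min 56235.
Optimal order: (((A₁·A₂)·(A₃·(A₄·A₅)))·A₆) with cost 56235.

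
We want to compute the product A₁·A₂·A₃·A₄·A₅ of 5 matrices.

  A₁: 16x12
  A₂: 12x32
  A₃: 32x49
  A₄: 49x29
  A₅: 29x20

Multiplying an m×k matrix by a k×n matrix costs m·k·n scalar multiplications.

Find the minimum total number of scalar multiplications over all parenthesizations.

46668

Adjacent pairs: A₁A₂ = 16·12·32 = 6144; A₂A₃ = 12·32·49 = 18816; A₃A₄ = 32·49·29 = 45472; A₄A₅ = 49·29·20 = 28420.
Length 3: A₁..A₃: k=1: 0+18816+16·12·49=28224; k=2: 6144+0+16·32·49=31232 → min 28224 | A₂..A₄: k=2: 0+45472+12·32·29=56608; k=3: 18816+0+12·49·29=35868 → min 35868 | A₃..A₅: k=3: 0+28420+32·49·20=59780; k=4: 45472+0+32·29·20=64032 → min 59780.
Length 4: A₁..A₄: k=1: 0+35868+16·12·29=41436; k=2: 6144+45472+16·32·29=66464; k=3: 28224+0+16·49·29=50960 → min 41436 | A₂..A₅: k=2: 0+59780+12·32·20=67460; k=3: 18816+28420+12·49·20=58996; k=4: 35868+0+12·29·20=42828 → min 42828.
Length 5: A₁..A₅: k=1: 0+42828+16·12·20=46668; k=2: 6144+59780+16·32·20=76164; k=3: 28224+28420+16·49·20=72324; k=4: 41436+0+16·29·20=50716 → min 46668.
Optimal order: (A₁·(((A₂·A₃)·A₄)·A₅)) with cost 46668.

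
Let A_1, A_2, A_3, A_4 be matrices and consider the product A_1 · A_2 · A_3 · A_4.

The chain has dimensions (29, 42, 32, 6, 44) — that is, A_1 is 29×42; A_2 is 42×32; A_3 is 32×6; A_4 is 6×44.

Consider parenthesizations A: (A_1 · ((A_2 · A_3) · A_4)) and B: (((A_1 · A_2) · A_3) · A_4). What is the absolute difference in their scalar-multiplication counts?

20544

Order A = (A_1 · ((A_2 · A_3) · A_4)): (A_2 · A_3): 42×32 by 32×6 → 42×6, cost 42·32·6 = 8064; ((A_2 · A_3) · A_4): 42×6 by 6×44 → 42×44, cost 42·6·44 = 11088; cumulative 19152; (A_1 · ((A_2 · A_3) · A_4)): 29×42 by 42×44 → 29×44, cost 29·42·44 = 53592; cumulative 72744. Total 72744.
Order B = (((A_1 · A_2) · A_3) · A_4): (A_1 · A_2): 29×42 by 42×32 → 29×32, cost 29·42·32 = 38976; ((A_1 · A_2) · A_3): 29×32 by 32×6 → 29×6, cost 29·32·6 = 5568; cumulative 44544; (((A_1 · A_2) · A_3) · A_4): 29×6 by 6×44 → 29×44, cost 29·6·44 = 7656; cumulative 52200. Total 52200.
Difference: |72744 − 52200| = 20544.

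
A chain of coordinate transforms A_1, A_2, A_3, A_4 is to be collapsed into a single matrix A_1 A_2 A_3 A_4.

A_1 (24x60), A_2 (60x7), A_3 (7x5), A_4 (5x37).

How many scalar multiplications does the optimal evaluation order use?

Adjacent pairs: A_1A_2 = 24·60·7 = 10080; A_2A_3 = 60·7·5 = 2100; A_3A_4 = 7·5·37 = 1295.
Length 3: A_1..A_3: k=1: 0+2100+24·60·5=9300; k=2: 10080+0+24·7·5=10920 → min 9300 | A_2..A_4: k=2: 0+1295+60·7·37=16835; k=3: 2100+0+60·5·37=13200 → min 13200.
Length 4: A_1..A_4: k=1: 0+13200+24·60·37=66480; k=2: 10080+1295+24·7·37=17591; k=3: 9300+0+24·5·37=13740 → min 13740.
Optimal order: ((A_1 (A_2 A_3)) A_4) with cost 13740.

13740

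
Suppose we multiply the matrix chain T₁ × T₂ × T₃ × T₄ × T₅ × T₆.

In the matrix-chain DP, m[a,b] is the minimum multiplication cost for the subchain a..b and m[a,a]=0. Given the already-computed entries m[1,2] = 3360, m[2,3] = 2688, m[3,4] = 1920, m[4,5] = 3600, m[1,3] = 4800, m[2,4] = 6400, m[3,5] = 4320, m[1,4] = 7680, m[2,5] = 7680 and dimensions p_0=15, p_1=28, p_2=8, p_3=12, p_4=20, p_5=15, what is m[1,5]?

m[1,5] = min over k∈[1,4] of m[1,k]+m[k+1,5]+p_{0}·p_k·p_{5}.
k=1: 0 + 7680 + 15·28·15 = 13980; k=2: 3360 + 4320 + 15·8·15 = 9480; k=3: 4800 + 3600 + 15·12·15 = 11100; k=4: 7680 + 0 + 15·20·15 = 12180.
Minimum: 9480 at k=2.

9480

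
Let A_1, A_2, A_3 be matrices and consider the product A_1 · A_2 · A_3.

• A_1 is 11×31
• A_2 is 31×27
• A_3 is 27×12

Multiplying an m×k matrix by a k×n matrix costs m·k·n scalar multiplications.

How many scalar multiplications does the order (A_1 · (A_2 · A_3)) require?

14136

(A_2 · A_3): 31×27 by 27×12 → 31×12, cost 31·27·12 = 10044
(A_1 · (A_2 · A_3)): 11×31 by 31×12 → 11×12, cost 11·31·12 = 4092; cumulative 14136
Total: 14136 scalar multiplications.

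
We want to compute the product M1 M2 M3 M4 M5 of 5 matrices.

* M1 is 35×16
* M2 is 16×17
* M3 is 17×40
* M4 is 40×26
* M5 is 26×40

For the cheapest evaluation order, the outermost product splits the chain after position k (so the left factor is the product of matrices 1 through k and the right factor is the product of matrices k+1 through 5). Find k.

1

Adjacent pairs: M1M2 = 35·16·17 = 9520; M2M3 = 16·17·40 = 10880; M3M4 = 17·40·26 = 17680; M4M5 = 40·26·40 = 41600.
Length 3: M1..M3: k=1: 0+10880+35·16·40=33280; k=2: 9520+0+35·17·40=33320 → min 33280 | M2..M4: k=2: 0+17680+16·17·26=24752; k=3: 10880+0+16·40·26=27520 → min 24752 | M3..M5: k=3: 0+41600+17·40·40=68800; k=4: 17680+0+17·26·40=35360 → min 35360.
Length 4: M1..M4: k=1: 0+24752+35·16·26=39312; k=2: 9520+17680+35·17·26=42670; k=3: 33280+0+35·40·26=69680 → min 39312 | M2..M5: k=2: 0+35360+16·17·40=46240; k=3: 10880+41600+16·40·40=78080; k=4: 24752+0+16·26·40=41392 → min 41392.
Top-level splits: k=1: (M1..M1)·(M2..M5) → 0+41392+35·16·40 = 63792; k=2: (M1..M2)·(M3..M5) → 9520+35360+35·17·40 = 68680; k=3: (M1..M3)·(M4..M5) → 33280+41600+35·40·40 = 130880; k=4: (M1..M4)·(M5..M5) → 39312+0+35·26·40 = 75712.
Best split is after M1, i.e. k = 1.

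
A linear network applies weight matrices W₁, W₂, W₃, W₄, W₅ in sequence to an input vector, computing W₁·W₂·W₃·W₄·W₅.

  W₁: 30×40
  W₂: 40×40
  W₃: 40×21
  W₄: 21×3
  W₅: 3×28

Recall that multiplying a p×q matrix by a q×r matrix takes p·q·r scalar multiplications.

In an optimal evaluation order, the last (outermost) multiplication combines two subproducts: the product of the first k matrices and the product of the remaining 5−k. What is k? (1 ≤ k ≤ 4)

Adjacent pairs: W₁W₂ = 30·40·40 = 48000; W₂W₃ = 40·40·21 = 33600; W₃W₄ = 40·21·3 = 2520; W₄W₅ = 21·3·28 = 1764.
Length 3: W₁..W₃: k=1: 0+33600+30·40·21=58800; k=2: 48000+0+30·40·21=73200 → min 58800 | W₂..W₄: k=2: 0+2520+40·40·3=7320; k=3: 33600+0+40·21·3=36120 → min 7320 | W₃..W₅: k=3: 0+1764+40·21·28=25284; k=4: 2520+0+40·3·28=5880 → min 5880.
Length 4: W₁..W₄: k=1: 0+7320+30·40·3=10920; k=2: 48000+2520+30·40·3=54120; k=3: 58800+0+30·21·3=60690 → min 10920 | W₂..W₅: k=2: 0+5880+40·40·28=50680; k=3: 33600+1764+40·21·28=58884; k=4: 7320+0+40·3·28=10680 → min 10680.
Top-level splits: k=1: (W₁..W₁)·(W₂..W₅) → 0+10680+30·40·28 = 44280; k=2: (W₁..W₂)·(W₃..W₅) → 48000+5880+30·40·28 = 87480; k=3: (W₁..W₃)·(W₄..W₅) → 58800+1764+30·21·28 = 78204; k=4: (W₁..W₄)·(W₅..W₅) → 10920+0+30·3·28 = 13440.
Best split is after W₄, i.e. k = 4.

4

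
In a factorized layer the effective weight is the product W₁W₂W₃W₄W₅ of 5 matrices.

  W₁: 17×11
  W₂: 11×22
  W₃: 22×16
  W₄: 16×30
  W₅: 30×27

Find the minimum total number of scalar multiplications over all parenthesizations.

23111

Adjacent pairs: W₁W₂ = 17·11·22 = 4114; W₂W₃ = 11·22·16 = 3872; W₃W₄ = 22·16·30 = 10560; W₄W₅ = 16·30·27 = 12960.
Length 3: W₁..W₃: k=1: 0+3872+17·11·16=6864; k=2: 4114+0+17·22·16=10098 → min 6864 | W₂..W₄: k=2: 0+10560+11·22·30=17820; k=3: 3872+0+11·16·30=9152 → min 9152 | W₃..W₅: k=3: 0+12960+22·16·27=22464; k=4: 10560+0+22·30·27=28380 → min 22464.
Length 4: W₁..W₄: k=1: 0+9152+17·11·30=14762; k=2: 4114+10560+17·22·30=25894; k=3: 6864+0+17·16·30=15024 → min 14762 | W₂..W₅: k=2: 0+22464+11·22·27=28998; k=3: 3872+12960+11·16·27=21584; k=4: 9152+0+11·30·27=18062 → min 18062.
Length 5: W₁..W₅: k=1: 0+18062+17·11·27=23111; k=2: 4114+22464+17·22·27=36676; k=3: 6864+12960+17·16·27=27168; k=4: 14762+0+17·30·27=28532 → min 23111.
Optimal order: (W₁(((W₂W₃)W₄)W₅)) with cost 23111.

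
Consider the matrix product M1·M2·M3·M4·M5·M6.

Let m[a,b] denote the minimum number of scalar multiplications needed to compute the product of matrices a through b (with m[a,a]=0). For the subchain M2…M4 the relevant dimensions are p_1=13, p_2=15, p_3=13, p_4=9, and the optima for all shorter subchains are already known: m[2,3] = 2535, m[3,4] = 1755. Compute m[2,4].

3510

m[2,4] = min over k∈[2,3] of m[2,k]+m[k+1,4]+p_{1}·p_k·p_{4}.
k=2: 0 + 1755 + 13·15·9 = 3510; k=3: 2535 + 0 + 13·13·9 = 4056.
Minimum: 3510 at k=2.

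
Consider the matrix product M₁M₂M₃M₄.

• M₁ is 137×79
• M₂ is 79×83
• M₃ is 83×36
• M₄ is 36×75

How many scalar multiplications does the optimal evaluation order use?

Adjacent pairs: M₁M₂ = 137·79·83 = 898309; M₂M₃ = 79·83·36 = 236052; M₃M₄ = 83·36·75 = 224100.
Length 3: M₁..M₃: k=1: 0+236052+137·79·36=625680; k=2: 898309+0+137·83·36=1307665 → min 625680 | M₂..M₄: k=2: 0+224100+79·83·75=715875; k=3: 236052+0+79·36·75=449352 → min 449352.
Length 4: M₁..M₄: k=1: 0+449352+137·79·75=1261077; k=2: 898309+224100+137·83·75=1975234; k=3: 625680+0+137·36·75=995580 → min 995580.
Optimal order: ((M₁(M₂M₃))M₄) with cost 995580.

995580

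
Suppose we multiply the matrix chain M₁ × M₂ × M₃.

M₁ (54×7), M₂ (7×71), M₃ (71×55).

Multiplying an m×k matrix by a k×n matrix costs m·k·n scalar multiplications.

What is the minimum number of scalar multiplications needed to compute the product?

Order (M₁ × (M₂ × M₃)): (M₂ × M₃): 7×71 by 71×55 → 7×55, cost 7·71·55 = 27335; (M₁ × (M₂ × M₃)): 54×7 by 7×55 → 54×55, cost 54·7·55 = 20790; cumulative 48125. Total 48125.
Order ((M₁ × M₂) × M₃): (M₁ × M₂): 54×7 by 7×71 → 54×71, cost 54·7·71 = 26838; ((M₁ × M₂) × M₃): 54×71 by 71×55 → 54×55, cost 54·71·55 = 210870; cumulative 237708. Total 237708.
Minimum: 48125.

48125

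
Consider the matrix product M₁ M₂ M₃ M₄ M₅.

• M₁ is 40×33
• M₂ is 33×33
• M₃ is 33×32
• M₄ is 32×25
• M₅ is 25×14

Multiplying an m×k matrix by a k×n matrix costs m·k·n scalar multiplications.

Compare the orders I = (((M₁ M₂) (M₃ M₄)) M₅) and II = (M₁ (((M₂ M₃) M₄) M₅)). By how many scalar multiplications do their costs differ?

Order I = (((M₁ M₂) (M₃ M₄)) M₅): (M₁ M₂): 40×33 by 33×33 → 40×33, cost 40·33·33 = 43560; (M₃ M₄): 33×32 by 32×25 → 33×25, cost 33·32·25 = 26400; ((M₁ M₂) (M₃ M₄)): 40×33 by 33×25 → 40×25, cost 40·33·25 = 33000; cumulative 102960; (((M₁ M₂) (M₃ M₄)) M₅): 40×25 by 25×14 → 40×14, cost 40·25·14 = 14000; cumulative 116960. Total 116960.
Order II = (M₁ (((M₂ M₃) M₄) M₅)): (M₂ M₃): 33×33 by 33×32 → 33×32, cost 33·33·32 = 34848; ((M₂ M₃) M₄): 33×32 by 32×25 → 33×25, cost 33·32·25 = 26400; cumulative 61248; (((M₂ M₃) M₄) M₅): 33×25 by 25×14 → 33×14, cost 33·25·14 = 11550; cumulative 72798; (M₁ (((M₂ M₃) M₄) M₅)): 40×33 by 33×14 → 40×14, cost 40·33·14 = 18480; cumulative 91278. Total 91278.
Difference: |116960 − 91278| = 25682.

25682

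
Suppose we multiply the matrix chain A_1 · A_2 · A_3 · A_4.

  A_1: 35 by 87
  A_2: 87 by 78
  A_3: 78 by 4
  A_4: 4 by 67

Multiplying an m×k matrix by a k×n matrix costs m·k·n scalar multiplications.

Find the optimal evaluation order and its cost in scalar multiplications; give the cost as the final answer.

48704

Adjacent pairs: A_1A_2 = 35·87·78 = 237510; A_2A_3 = 87·78·4 = 27144; A_3A_4 = 78·4·67 = 20904.
Length 3: A_1..A_3: k=1: 0+27144+35·87·4=39324; k=2: 237510+0+35·78·4=248430 → min 39324 | A_2..A_4: k=2: 0+20904+87·78·67=475566; k=3: 27144+0+87·4·67=50460 → min 50460.
Length 4: A_1..A_4: k=1: 0+50460+35·87·67=254475; k=2: 237510+20904+35·78·67=441324; k=3: 39324+0+35·4·67=48704 → min 48704.
Optimal parenthesization: ((A_1 · (A_2 · A_3)) · A_4) with cost 48704.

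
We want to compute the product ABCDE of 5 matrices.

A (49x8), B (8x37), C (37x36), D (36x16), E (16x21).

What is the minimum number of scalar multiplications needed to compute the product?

Adjacent pairs: AB = 49·8·37 = 14504; BC = 8·37·36 = 10656; CD = 37·36·16 = 21312; DE = 36·16·21 = 12096.
Length 3: A..C: k=1: 0+10656+49·8·36=24768; k=2: 14504+0+49·37·36=79772 → min 24768 | B..D: k=2: 0+21312+8·37·16=26048; k=3: 10656+0+8·36·16=15264 → min 15264 | C..E: k=3: 0+12096+37·36·21=40068; k=4: 21312+0+37·16·21=33744 → min 33744.
Length 4: A..D: k=1: 0+15264+49·8·16=21536; k=2: 14504+21312+49·37·16=64824; k=3: 24768+0+49·36·16=52992 → min 21536 | B..E: k=2: 0+33744+8·37·21=39960; k=3: 10656+12096+8·36·21=28800; k=4: 15264+0+8·16·21=17952 → min 17952.
Length 5: A..E: k=1: 0+17952+49·8·21=26184; k=2: 14504+33744+49·37·21=86321; k=3: 24768+12096+49·36·21=73908; k=4: 21536+0+49·16·21=38000 → min 26184.
Optimal order: (A(((BC)D)E)) with cost 26184.

26184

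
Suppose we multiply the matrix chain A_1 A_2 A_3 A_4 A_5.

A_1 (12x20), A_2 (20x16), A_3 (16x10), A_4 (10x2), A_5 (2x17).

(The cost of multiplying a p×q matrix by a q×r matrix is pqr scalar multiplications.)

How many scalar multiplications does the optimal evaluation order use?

1848

Adjacent pairs: A_1A_2 = 12·20·16 = 3840; A_2A_3 = 20·16·10 = 3200; A_3A_4 = 16·10·2 = 320; A_4A_5 = 10·2·17 = 340.
Length 3: A_1..A_3: k=1: 0+3200+12·20·10=5600; k=2: 3840+0+12·16·10=5760 → min 5600 | A_2..A_4: k=2: 0+320+20·16·2=960; k=3: 3200+0+20·10·2=3600 → min 960 | A_3..A_5: k=3: 0+340+16·10·17=3060; k=4: 320+0+16·2·17=864 → min 864.
Length 4: A_1..A_4: k=1: 0+960+12·20·2=1440; k=2: 3840+320+12·16·2=4544; k=3: 5600+0+12·10·2=5840 → min 1440 | A_2..A_5: k=2: 0+864+20·16·17=6304; k=3: 3200+340+20·10·17=6940; k=4: 960+0+20·2·17=1640 → min 1640.
Length 5: A_1..A_5: k=1: 0+1640+12·20·17=5720; k=2: 3840+864+12·16·17=7968; k=3: 5600+340+12·10·17=7980; k=4: 1440+0+12·2·17=1848 → min 1848.
Optimal order: ((A_1 (A_2 (A_3 A_4))) A_5) with cost 1848.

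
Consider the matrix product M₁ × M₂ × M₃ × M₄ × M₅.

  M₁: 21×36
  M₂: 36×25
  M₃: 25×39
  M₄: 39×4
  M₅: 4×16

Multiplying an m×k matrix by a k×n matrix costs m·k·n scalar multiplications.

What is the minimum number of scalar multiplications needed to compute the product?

Adjacent pairs: M₁M₂ = 21·36·25 = 18900; M₂M₃ = 36·25·39 = 35100; M₃M₄ = 25·39·4 = 3900; M₄M₅ = 39·4·16 = 2496.
Length 3: M₁..M₃: k=1: 0+35100+21·36·39=64584; k=2: 18900+0+21·25·39=39375 → min 39375 | M₂..M₄: k=2: 0+3900+36·25·4=7500; k=3: 35100+0+36·39·4=40716 → min 7500 | M₃..M₅: k=3: 0+2496+25·39·16=18096; k=4: 3900+0+25·4·16=5500 → min 5500.
Length 4: M₁..M₄: k=1: 0+7500+21·36·4=10524; k=2: 18900+3900+21·25·4=24900; k=3: 39375+0+21·39·4=42651 → min 10524 | M₂..M₅: k=2: 0+5500+36·25·16=19900; k=3: 35100+2496+36·39·16=60060; k=4: 7500+0+36·4·16=9804 → min 9804.
Length 5: M₁..M₅: k=1: 0+9804+21·36·16=21900; k=2: 18900+5500+21·25·16=32800; k=3: 39375+2496+21·39·16=54975; k=4: 10524+0+21·4·16=11868 → min 11868.
Optimal order: ((M₁ × (M₂ × (M₃ × M₄))) × M₅) with cost 11868.

11868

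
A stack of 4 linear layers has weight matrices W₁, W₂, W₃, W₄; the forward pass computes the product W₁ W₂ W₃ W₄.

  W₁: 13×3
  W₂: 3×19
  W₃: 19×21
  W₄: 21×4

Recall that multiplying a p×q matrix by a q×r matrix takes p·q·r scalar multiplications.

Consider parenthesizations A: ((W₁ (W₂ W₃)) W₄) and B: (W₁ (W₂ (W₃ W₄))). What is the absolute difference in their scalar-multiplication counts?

Order A = ((W₁ (W₂ W₃)) W₄): (W₂ W₃): 3×19 by 19×21 → 3×21, cost 3·19·21 = 1197; (W₁ (W₂ W₃)): 13×3 by 3×21 → 13×21, cost 13·3·21 = 819; cumulative 2016; ((W₁ (W₂ W₃)) W₄): 13×21 by 21×4 → 13×4, cost 13·21·4 = 1092; cumulative 3108. Total 3108.
Order B = (W₁ (W₂ (W₃ W₄))): (W₃ W₄): 19×21 by 21×4 → 19×4, cost 19·21·4 = 1596; (W₂ (W₃ W₄)): 3×19 by 19×4 → 3×4, cost 3·19·4 = 228; cumulative 1824; (W₁ (W₂ (W₃ W₄))): 13×3 by 3×4 → 13×4, cost 13·3·4 = 156; cumulative 1980. Total 1980.
Difference: |3108 − 1980| = 1128.

1128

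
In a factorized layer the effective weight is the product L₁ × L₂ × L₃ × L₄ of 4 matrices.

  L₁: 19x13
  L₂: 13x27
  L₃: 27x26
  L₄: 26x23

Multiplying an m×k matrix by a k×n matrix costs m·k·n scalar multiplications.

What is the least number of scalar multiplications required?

Adjacent pairs: L₁L₂ = 19·13·27 = 6669; L₂L₃ = 13·27·26 = 9126; L₃L₄ = 27·26·23 = 16146.
Length 3: L₁..L₃: k=1: 0+9126+19·13·26=15548; k=2: 6669+0+19·27·26=20007 → min 15548 | L₂..L₄: k=2: 0+16146+13·27·23=24219; k=3: 9126+0+13·26·23=16900 → min 16900.
Length 4: L₁..L₄: k=1: 0+16900+19·13·23=22581; k=2: 6669+16146+19·27·23=34614; k=3: 15548+0+19·26·23=26910 → min 22581.
Optimal order: (L₁ × ((L₂ × L₃) × L₄)) with cost 22581.

22581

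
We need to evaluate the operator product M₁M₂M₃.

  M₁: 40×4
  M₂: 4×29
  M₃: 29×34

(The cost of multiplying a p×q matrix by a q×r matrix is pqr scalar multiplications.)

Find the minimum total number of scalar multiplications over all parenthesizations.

9384

Order (M₁(M₂M₃)): (M₂M₃): 4×29 by 29×34 → 4×34, cost 4·29·34 = 3944; (M₁(M₂M₃)): 40×4 by 4×34 → 40×34, cost 40·4·34 = 5440; cumulative 9384. Total 9384.
Order ((M₁M₂)M₃): (M₁M₂): 40×4 by 4×29 → 40×29, cost 40·4·29 = 4640; ((M₁M₂)M₃): 40×29 by 29×34 → 40×34, cost 40·29·34 = 39440; cumulative 44080. Total 44080.
Minimum: 9384.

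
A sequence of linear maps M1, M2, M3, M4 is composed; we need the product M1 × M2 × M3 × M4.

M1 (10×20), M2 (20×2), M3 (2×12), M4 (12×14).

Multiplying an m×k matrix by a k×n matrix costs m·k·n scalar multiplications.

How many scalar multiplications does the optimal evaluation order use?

1016

Adjacent pairs: M1M2 = 10·20·2 = 400; M2M3 = 20·2·12 = 480; M3M4 = 2·12·14 = 336.
Length 3: M1..M3: k=1: 0+480+10·20·12=2880; k=2: 400+0+10·2·12=640 → min 640 | M2..M4: k=2: 0+336+20·2·14=896; k=3: 480+0+20·12·14=3840 → min 896.
Length 4: M1..M4: k=1: 0+896+10·20·14=3696; k=2: 400+336+10·2·14=1016; k=3: 640+0+10·12·14=2320 → min 1016.
Optimal order: ((M1 × M2) × (M3 × M4)) with cost 1016.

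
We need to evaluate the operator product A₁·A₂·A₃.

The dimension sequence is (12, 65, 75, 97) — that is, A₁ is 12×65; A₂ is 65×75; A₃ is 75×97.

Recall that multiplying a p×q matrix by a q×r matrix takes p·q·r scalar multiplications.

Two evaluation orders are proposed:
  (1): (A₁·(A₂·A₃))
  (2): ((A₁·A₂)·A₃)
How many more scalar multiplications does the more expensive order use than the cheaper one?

Order (1) = (A₁·(A₂·A₃)): (A₂·A₃): 65×75 by 75×97 → 65×97, cost 65·75·97 = 472875; (A₁·(A₂·A₃)): 12×65 by 65×97 → 12×97, cost 12·65·97 = 75660; cumulative 548535. Total 548535.
Order (2) = ((A₁·A₂)·A₃): (A₁·A₂): 12×65 by 65×75 → 12×75, cost 12·65·75 = 58500; ((A₁·A₂)·A₃): 12×75 by 75×97 → 12×97, cost 12·75·97 = 87300; cumulative 145800. Total 145800.
Difference: |548535 − 145800| = 402735.

402735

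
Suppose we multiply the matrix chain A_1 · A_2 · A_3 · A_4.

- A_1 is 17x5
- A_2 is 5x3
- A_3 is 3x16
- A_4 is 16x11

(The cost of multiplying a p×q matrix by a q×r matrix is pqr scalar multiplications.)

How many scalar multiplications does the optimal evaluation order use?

Adjacent pairs: A_1A_2 = 17·5·3 = 255; A_2A_3 = 5·3·16 = 240; A_3A_4 = 3·16·11 = 528.
Length 3: A_1..A_3: k=1: 0+240+17·5·16=1600; k=2: 255+0+17·3·16=1071 → min 1071 | A_2..A_4: k=2: 0+528+5·3·11=693; k=3: 240+0+5·16·11=1120 → min 693.
Length 4: A_1..A_4: k=1: 0+693+17·5·11=1628; k=2: 255+528+17·3·11=1344; k=3: 1071+0+17·16·11=4063 → min 1344.
Optimal order: ((A_1 · A_2) · (A_3 · A_4)) with cost 1344.

1344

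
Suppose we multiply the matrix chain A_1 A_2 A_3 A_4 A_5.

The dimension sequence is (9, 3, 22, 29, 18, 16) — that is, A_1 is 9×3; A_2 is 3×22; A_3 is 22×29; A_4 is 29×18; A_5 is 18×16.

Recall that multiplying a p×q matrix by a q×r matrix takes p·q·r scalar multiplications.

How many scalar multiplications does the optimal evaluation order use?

4776

Adjacent pairs: A_1A_2 = 9·3·22 = 594; A_2A_3 = 3·22·29 = 1914; A_3A_4 = 22·29·18 = 11484; A_4A_5 = 29·18·16 = 8352.
Length 3: A_1..A_3: k=1: 0+1914+9·3·29=2697; k=2: 594+0+9·22·29=6336 → min 2697 | A_2..A_4: k=2: 0+11484+3·22·18=12672; k=3: 1914+0+3·29·18=3480 → min 3480 | A_3..A_5: k=3: 0+8352+22·29·16=18560; k=4: 11484+0+22·18·16=17820 → min 17820.
Length 4: A_1..A_4: k=1: 0+3480+9·3·18=3966; k=2: 594+11484+9·22·18=15642; k=3: 2697+0+9·29·18=7395 → min 3966 | A_2..A_5: k=2: 0+17820+3·22·16=18876; k=3: 1914+8352+3·29·16=11658; k=4: 3480+0+3·18·16=4344 → min 4344.
Length 5: A_1..A_5: k=1: 0+4344+9·3·16=4776; k=2: 594+17820+9·22·16=21582; k=3: 2697+8352+9·29·16=15225; k=4: 3966+0+9·18·16=6558 → min 4776.
Optimal order: (A_1 (((A_2 A_3) A_4) A_5)) with cost 4776.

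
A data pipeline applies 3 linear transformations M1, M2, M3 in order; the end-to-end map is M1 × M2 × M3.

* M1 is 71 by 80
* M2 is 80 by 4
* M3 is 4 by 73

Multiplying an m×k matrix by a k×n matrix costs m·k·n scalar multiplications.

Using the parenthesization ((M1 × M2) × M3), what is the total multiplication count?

(M1 × M2): 71×80 by 80×4 → 71×4, cost 71·80·4 = 22720
((M1 × M2) × M3): 71×4 by 4×73 → 71×73, cost 71·4·73 = 20732; cumulative 43452
Total: 43452 scalar multiplications.

43452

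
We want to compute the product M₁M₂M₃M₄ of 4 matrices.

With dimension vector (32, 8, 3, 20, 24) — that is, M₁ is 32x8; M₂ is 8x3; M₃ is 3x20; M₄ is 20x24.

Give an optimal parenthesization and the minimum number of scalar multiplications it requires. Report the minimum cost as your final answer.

4512

Adjacent pairs: M₁M₂ = 32·8·3 = 768; M₂M₃ = 8·3·20 = 480; M₃M₄ = 3·20·24 = 1440.
Length 3: M₁..M₃: k=1: 0+480+32·8·20=5600; k=2: 768+0+32·3·20=2688 → min 2688 | M₂..M₄: k=2: 0+1440+8·3·24=2016; k=3: 480+0+8·20·24=4320 → min 2016.
Length 4: M₁..M₄: k=1: 0+2016+32·8·24=8160; k=2: 768+1440+32·3·24=4512; k=3: 2688+0+32·20·24=18048 → min 4512.
Optimal parenthesization: ((M₁M₂)(M₃M₄)) with cost 4512.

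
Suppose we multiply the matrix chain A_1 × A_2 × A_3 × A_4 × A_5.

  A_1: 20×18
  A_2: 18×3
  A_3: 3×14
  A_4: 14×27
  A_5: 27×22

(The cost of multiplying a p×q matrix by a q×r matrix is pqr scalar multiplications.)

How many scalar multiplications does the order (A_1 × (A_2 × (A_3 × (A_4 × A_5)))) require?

(A_4 × A_5): 14×27 by 27×22 → 14×22, cost 14·27·22 = 8316
(A_3 × (A_4 × A_5)): 3×14 by 14×22 → 3×22, cost 3·14·22 = 924; cumulative 9240
(A_2 × (A_3 × (A_4 × A_5))): 18×3 by 3×22 → 18×22, cost 18·3·22 = 1188; cumulative 10428
(A_1 × (A_2 × (A_3 × (A_4 × A_5)))): 20×18 by 18×22 → 20×22, cost 20·18·22 = 7920; cumulative 18348
Total: 18348 scalar multiplications.

18348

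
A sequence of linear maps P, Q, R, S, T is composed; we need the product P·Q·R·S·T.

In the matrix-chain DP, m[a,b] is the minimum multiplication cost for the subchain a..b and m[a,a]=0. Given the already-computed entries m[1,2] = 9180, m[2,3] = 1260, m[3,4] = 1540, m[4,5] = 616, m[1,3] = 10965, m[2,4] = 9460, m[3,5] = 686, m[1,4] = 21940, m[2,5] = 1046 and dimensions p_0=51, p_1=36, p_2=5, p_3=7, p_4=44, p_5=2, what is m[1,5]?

m[1,5] = min over k∈[1,4] of m[1,k]+m[k+1,5]+p_{0}·p_k·p_{5}.
k=1: 0 + 1046 + 51·36·2 = 4718; k=2: 9180 + 686 + 51·5·2 = 10376; k=3: 10965 + 616 + 51·7·2 = 12295; k=4: 21940 + 0 + 51·44·2 = 26428.
Minimum: 4718 at k=1.

4718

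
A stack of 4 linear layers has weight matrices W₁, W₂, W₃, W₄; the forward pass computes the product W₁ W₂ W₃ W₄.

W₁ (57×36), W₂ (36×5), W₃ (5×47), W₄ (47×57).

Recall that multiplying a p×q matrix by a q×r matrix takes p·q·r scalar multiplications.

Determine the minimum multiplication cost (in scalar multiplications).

39900

Adjacent pairs: W₁W₂ = 57·36·5 = 10260; W₂W₃ = 36·5·47 = 8460; W₃W₄ = 5·47·57 = 13395.
Length 3: W₁..W₃: k=1: 0+8460+57·36·47=104904; k=2: 10260+0+57·5·47=23655 → min 23655 | W₂..W₄: k=2: 0+13395+36·5·57=23655; k=3: 8460+0+36·47·57=104904 → min 23655.
Length 4: W₁..W₄: k=1: 0+23655+57·36·57=140619; k=2: 10260+13395+57·5·57=39900; k=3: 23655+0+57·47·57=176358 → min 39900.
Optimal order: ((W₁ W₂) (W₃ W₄)) with cost 39900.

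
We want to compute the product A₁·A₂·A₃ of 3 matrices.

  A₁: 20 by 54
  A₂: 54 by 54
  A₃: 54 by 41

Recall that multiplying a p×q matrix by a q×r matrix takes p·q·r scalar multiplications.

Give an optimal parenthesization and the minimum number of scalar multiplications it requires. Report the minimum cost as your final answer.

102600

(A₁·(A₂·A₃)): cost 163836.
((A₁·A₂)·A₃): cost 102600.
Optimal: ((A₁·A₂)·A₃) with cost 102600.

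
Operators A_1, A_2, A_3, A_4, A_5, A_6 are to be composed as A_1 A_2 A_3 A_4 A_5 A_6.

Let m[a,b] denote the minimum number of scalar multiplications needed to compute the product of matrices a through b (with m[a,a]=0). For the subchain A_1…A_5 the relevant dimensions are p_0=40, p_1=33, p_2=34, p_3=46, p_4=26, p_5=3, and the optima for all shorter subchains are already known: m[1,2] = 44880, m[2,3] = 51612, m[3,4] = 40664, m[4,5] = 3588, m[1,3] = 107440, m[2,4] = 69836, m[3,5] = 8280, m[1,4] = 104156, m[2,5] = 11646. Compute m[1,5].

15606

m[1,5] = min over k∈[1,4] of m[1,k]+m[k+1,5]+p_{0}·p_k·p_{5}.
k=1: 0 + 11646 + 40·33·3 = 15606; k=2: 44880 + 8280 + 40·34·3 = 57240; k=3: 107440 + 3588 + 40·46·3 = 116548; k=4: 104156 + 0 + 40·26·3 = 107276.
Minimum: 15606 at k=1.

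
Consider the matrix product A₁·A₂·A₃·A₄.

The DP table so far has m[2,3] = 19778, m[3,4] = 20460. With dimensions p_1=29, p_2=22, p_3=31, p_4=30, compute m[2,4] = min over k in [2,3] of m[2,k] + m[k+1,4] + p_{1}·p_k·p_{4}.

39600

m[2,4] = min over k∈[2,3] of m[2,k]+m[k+1,4]+p_{1}·p_k·p_{4}.
k=2: 0 + 20460 + 29·22·30 = 39600; k=3: 19778 + 0 + 29·31·30 = 46748.
Minimum: 39600 at k=2.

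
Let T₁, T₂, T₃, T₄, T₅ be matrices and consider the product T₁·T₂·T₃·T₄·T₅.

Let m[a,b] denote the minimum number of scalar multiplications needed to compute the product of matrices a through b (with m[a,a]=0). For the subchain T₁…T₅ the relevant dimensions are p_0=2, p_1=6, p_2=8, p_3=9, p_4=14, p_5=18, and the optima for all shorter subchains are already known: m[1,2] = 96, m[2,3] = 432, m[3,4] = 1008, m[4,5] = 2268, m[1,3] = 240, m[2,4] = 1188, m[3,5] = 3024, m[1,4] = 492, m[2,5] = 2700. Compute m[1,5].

m[1,5] = min over k∈[1,4] of m[1,k]+m[k+1,5]+p_{0}·p_k·p_{5}.
k=1: 0 + 2700 + 2·6·18 = 2916; k=2: 96 + 3024 + 2·8·18 = 3408; k=3: 240 + 2268 + 2·9·18 = 2832; k=4: 492 + 0 + 2·14·18 = 996.
Minimum: 996 at k=4.

996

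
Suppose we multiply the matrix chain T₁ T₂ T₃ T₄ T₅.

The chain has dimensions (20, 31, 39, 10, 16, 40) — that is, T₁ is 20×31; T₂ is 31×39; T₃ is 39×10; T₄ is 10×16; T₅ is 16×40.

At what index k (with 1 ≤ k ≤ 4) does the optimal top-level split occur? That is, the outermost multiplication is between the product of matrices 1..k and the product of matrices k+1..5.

Adjacent pairs: T₁T₂ = 20·31·39 = 24180; T₂T₃ = 31·39·10 = 12090; T₃T₄ = 39·10·16 = 6240; T₄T₅ = 10·16·40 = 6400.
Length 3: T₁..T₃: k=1: 0+12090+20·31·10=18290; k=2: 24180+0+20·39·10=31980 → min 18290 | T₂..T₄: k=2: 0+6240+31·39·16=25584; k=3: 12090+0+31·10·16=17050 → min 17050 | T₃..T₅: k=3: 0+6400+39·10·40=22000; k=4: 6240+0+39·16·40=31200 → min 22000.
Length 4: T₁..T₄: k=1: 0+17050+20·31·16=26970; k=2: 24180+6240+20·39·16=42900; k=3: 18290+0+20·10·16=21490 → min 21490 | T₂..T₅: k=2: 0+22000+31·39·40=70360; k=3: 12090+6400+31·10·40=30890; k=4: 17050+0+31·16·40=36890 → min 30890.
Top-level splits: k=1: (T₁..T₁)·(T₂..T₅) → 0+30890+20·31·40 = 55690; k=2: (T₁..T₂)·(T₃..T₅) → 24180+22000+20·39·40 = 77380; k=3: (T₁..T₃)·(T₄..T₅) → 18290+6400+20·10·40 = 32690; k=4: (T₁..T₄)·(T₅..T₅) → 21490+0+20·16·40 = 34290.
Best split is after T₃, i.e. k = 3.

3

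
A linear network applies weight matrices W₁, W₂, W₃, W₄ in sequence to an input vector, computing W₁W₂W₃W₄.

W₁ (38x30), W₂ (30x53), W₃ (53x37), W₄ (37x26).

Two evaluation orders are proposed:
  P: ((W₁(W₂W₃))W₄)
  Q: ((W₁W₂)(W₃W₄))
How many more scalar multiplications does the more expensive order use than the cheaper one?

Order P = ((W₁(W₂W₃))W₄): (W₂W₃): 30×53 by 53×37 → 30×37, cost 30·53·37 = 58830; (W₁(W₂W₃)): 38×30 by 30×37 → 38×37, cost 38·30·37 = 42180; cumulative 101010; ((W₁(W₂W₃))W₄): 38×37 by 37×26 → 38×26, cost 38·37·26 = 36556; cumulative 137566. Total 137566.
Order Q = ((W₁W₂)(W₃W₄)): (W₁W₂): 38×30 by 30×53 → 38×53, cost 38·30·53 = 60420; (W₃W₄): 53×37 by 37×26 → 53×26, cost 53·37·26 = 50986; ((W₁W₂)(W₃W₄)): 38×53 by 53×26 → 38×26, cost 38·53·26 = 52364; cumulative 163770. Total 163770.
Difference: |137566 − 163770| = 26204.

26204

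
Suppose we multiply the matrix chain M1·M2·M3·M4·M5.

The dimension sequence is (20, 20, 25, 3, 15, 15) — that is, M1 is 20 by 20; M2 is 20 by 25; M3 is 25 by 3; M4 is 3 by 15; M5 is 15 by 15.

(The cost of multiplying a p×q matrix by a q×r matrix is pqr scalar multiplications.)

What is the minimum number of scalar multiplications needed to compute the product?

4275

Adjacent pairs: M1M2 = 20·20·25 = 10000; M2M3 = 20·25·3 = 1500; M3M4 = 25·3·15 = 1125; M4M5 = 3·15·15 = 675.
Length 3: M1..M3: k=1: 0+1500+20·20·3=2700; k=2: 10000+0+20·25·3=11500 → min 2700 | M2..M4: k=2: 0+1125+20·25·15=8625; k=3: 1500+0+20·3·15=2400 → min 2400 | M3..M5: k=3: 0+675+25·3·15=1800; k=4: 1125+0+25·15·15=6750 → min 1800.
Length 4: M1..M4: k=1: 0+2400+20·20·15=8400; k=2: 10000+1125+20·25·15=18625; k=3: 2700+0+20·3·15=3600 → min 3600 | M2..M5: k=2: 0+1800+20·25·15=9300; k=3: 1500+675+20·3·15=3075; k=4: 2400+0+20·15·15=6900 → min 3075.
Length 5: M1..M5: k=1: 0+3075+20·20·15=9075; k=2: 10000+1800+20·25·15=19300; k=3: 2700+675+20·3·15=4275; k=4: 3600+0+20·15·15=8100 → min 4275.
Optimal order: ((M1·(M2·M3))·(M4·M5)) with cost 4275.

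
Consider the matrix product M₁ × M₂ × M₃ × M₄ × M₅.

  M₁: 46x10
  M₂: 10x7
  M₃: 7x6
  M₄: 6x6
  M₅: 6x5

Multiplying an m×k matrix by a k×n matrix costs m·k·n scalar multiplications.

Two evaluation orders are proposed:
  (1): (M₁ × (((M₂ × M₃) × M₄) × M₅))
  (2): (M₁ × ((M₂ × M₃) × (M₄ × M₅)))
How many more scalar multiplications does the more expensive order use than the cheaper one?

Order (1) = (M₁ × (((M₂ × M₃) × M₄) × M₅)): (M₂ × M₃): 10×7 by 7×6 → 10×6, cost 10·7·6 = 420; ((M₂ × M₃) × M₄): 10×6 by 6×6 → 10×6, cost 10·6·6 = 360; cumulative 780; (((M₂ × M₃) × M₄) × M₅): 10×6 by 6×5 → 10×5, cost 10·6·5 = 300; cumulative 1080; (M₁ × (((M₂ × M₃) × M₄) × M₅)): 46×10 by 10×5 → 46×5, cost 46·10·5 = 2300; cumulative 3380. Total 3380.
Order (2) = (M₁ × ((M₂ × M₃) × (M₄ × M₅))): (M₂ × M₃): 10×7 by 7×6 → 10×6, cost 10·7·6 = 420; (M₄ × M₅): 6×6 by 6×5 → 6×5, cost 6·6·5 = 180; ((M₂ × M₃) × (M₄ × M₅)): 10×6 by 6×5 → 10×5, cost 10·6·5 = 300; cumulative 900; (M₁ × ((M₂ × M₃) × (M₄ × M₅))): 46×10 by 10×5 → 46×5, cost 46·10·5 = 2300; cumulative 3200. Total 3200.
Difference: |3380 − 3200| = 180.

180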